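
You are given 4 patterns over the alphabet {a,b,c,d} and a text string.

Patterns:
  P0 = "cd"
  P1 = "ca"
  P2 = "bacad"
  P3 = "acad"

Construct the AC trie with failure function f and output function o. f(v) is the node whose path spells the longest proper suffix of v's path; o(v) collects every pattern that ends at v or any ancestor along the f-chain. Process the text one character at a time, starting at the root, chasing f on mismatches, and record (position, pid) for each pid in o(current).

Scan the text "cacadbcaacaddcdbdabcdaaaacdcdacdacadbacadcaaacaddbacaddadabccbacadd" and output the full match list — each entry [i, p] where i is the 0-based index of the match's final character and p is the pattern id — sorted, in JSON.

Build automaton:
Trie (insert patterns):
  n0 'ε': a→9 b→4 c→1
  n1 'c': a→3 d→2
  n2 'cd': ·  ←P0
  n3 'ca': ·  ←P1
  n4 'b': a→5
  n5 'ba': c→6
  n6 'bac': a→7
  n7 'baca': d→8
  n8 'bacad': ·  ←P2
  n9 'a': c→10
  n10 'ac': a→11
  n11 'aca': d→12
  n12 'acad': ·  ←P3

BFS fail/out derivation:
  n1('c'): parent n0 fail=0; on 'c' 0 → fail=0;  out ∅∪∅=∅
  n4('b'): parent n0 fail=0; on 'b' 0 → fail=0;  out ∅∪∅=∅
  n9('a'): parent n0 fail=0; on 'a' 0 → fail=0;  out ∅∪∅=∅
  n2('cd'): parent n1 fail=0; on 'd' 0 → fail=0;  out {0}∪∅={0}
  n3('ca'): parent n1 fail=0; on 'a' 0 → fail=9;  out {1}∪∅={1}
  n5('ba'): parent n4 fail=0; on 'a' 0 → fail=9;  out ∅∪∅=∅
  n10('ac'): parent n9 fail=0; on 'c' 0 → fail=1;  out ∅∪∅=∅
  n6('bac'): parent n5 fail=9; on 'c' 9 → fail=10;  out ∅∪∅=∅
  n11('aca'): parent n10 fail=1; on 'a' 1 → fail=3;  out ∅∪{1}={1}
  n7('baca'): parent n6 fail=10; on 'a' 10 → fail=11;  out ∅∪{1}={1}
  n12('acad'): parent n11 fail=3; on 'd' 3→9→0 → fail=0;  out {3}∪∅={3}
  n8('bacad'): parent n7 fail=11; on 'd' 11 → fail=12;  out {2}∪{3}={2,3}

Text stream:
pos 0 'c': at 1
pos 1 'a': at 3  → match P1@[0:1]
pos 2 'c': at 10 (via fail)
pos 3 'a': at 11  → match P1@[2:3]
pos 4 'd': at 12  → match P3@[1:4]
pos 5 'b': at 4 (via fail)
pos 6 'c': at 1 (via fail)
pos 7 'a': at 3  → match P1@[6:7]
pos 8 'a': at 9 (via fail)
pos 9 'c': at 10
pos 10 'a': at 11  → match P1@[9:10]
pos 11 'd': at 12  → match P3@[8:11]
pos 12 'd': at 0 (via fail)
pos 13 'c': at 1
pos 14 'd': at 2  → match P0@[13:14]
pos 15 'b': at 4 (via fail)
pos 16 'd': at 0 (via fail)
pos 17 'a': at 9
pos 18 'b': at 4 (via fail)
pos 19 'c': at 1 (via fail)
pos 20 'd': at 2  → match P0@[19:20]
pos 21 'a': at 9 (via fail)
pos 22 'a': at 9 (via fail)
pos 23 'a': at 9 (via fail)
pos 24 'a': at 9 (via fail)
pos 25 'c': at 10
pos 26 'd': at 2 (via fail)  → match P0@[25:26]
pos 27 'c': at 1 (via fail)
pos 28 'd': at 2  → match P0@[27:28]
pos 29 'a': at 9 (via fail)
pos 30 'c': at 10
pos 31 'd': at 2 (via fail)  → match P0@[30:31]
pos 32 'a': at 9 (via fail)
pos 33 'c': at 10
pos 34 'a': at 11  → match P1@[33:34]
pos 35 'd': at 12  → match P3@[32:35]
pos 36 'b': at 4 (via fail)
pos 37 'a': at 5
pos 38 'c': at 6
pos 39 'a': at 7  → match P1@[38:39]
pos 40 'd': at 8  → match P2@[36:40],P3@[37:40]
pos 41 'c': at 1 (via fail)
pos 42 'a': at 3  → match P1@[41:42]
pos 43 'a': at 9 (via fail)
pos 44 'a': at 9 (via fail)
pos 45 'c': at 10
pos 46 'a': at 11  → match P1@[45:46]
pos 47 'd': at 12  → match P3@[44:47]
pos 48 'd': at 0 (via fail)
pos 49 'b': at 4
pos 50 'a': at 5
pos 51 'c': at 6
pos 52 'a': at 7  → match P1@[51:52]
pos 53 'd': at 8  → match P2@[49:53],P3@[50:53]
pos 54 'd': at 0 (via fail)
pos 55 'a': at 9
pos 56 'd': at 0 (via fail)
pos 57 'a': at 9
pos 58 'b': at 4 (via fail)
pos 59 'c': at 1 (via fail)
pos 60 'c': at 1 (via fail)
pos 61 'b': at 4 (via fail)
pos 62 'a': at 5
pos 63 'c': at 6
pos 64 'a': at 7  → match P1@[63:64]
pos 65 'd': at 8  → match P2@[61:65],P3@[62:65]
pos 66 'd': at 0 (via fail)

All matches (sorted): [[1,1],[3,1],[4,3],[7,1],[10,1],[11,3],[14,0],[20,0],[26,0],[28,0],[31,0],[34,1],[35,3],[39,1],[40,2],[40,3],[42,1],[46,1],[47,3],[52,1],[53,2],[53,3],[64,1],[65,2],[65,3]]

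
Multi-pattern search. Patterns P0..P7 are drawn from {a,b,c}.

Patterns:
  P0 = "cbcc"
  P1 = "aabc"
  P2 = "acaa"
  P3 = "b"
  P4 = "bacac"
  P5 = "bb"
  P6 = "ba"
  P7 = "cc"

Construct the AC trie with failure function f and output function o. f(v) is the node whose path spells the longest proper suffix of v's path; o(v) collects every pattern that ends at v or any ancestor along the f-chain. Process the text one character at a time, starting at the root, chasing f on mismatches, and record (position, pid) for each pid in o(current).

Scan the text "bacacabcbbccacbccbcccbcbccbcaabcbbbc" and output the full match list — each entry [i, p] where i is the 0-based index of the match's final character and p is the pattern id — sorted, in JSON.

Construct AC machine:
Trie nodes:
  n0 'ε': a→5 b→12 c→1
  n1 'c': b→2 c→18
  n2 'cb': c→3
  n3 'cbc': c→4
  n4 'cbcc': ·  [P0 ends]
  n5 'a': a→6 c→9
  n6 'aa': b→7
  n7 'aab': c→8
  n8 'aabc': ·  [P1 ends]
  n9 'ac': a→10
  n10 'aca': a→11
  n11 'acaa': ·  [P2 ends]
  n12 'b': a→13 b→17  [P3 ends]
  n13 'ba': c→14  [P6 ends]
  n14 'bac': a→15
  n15 'baca': c→16
  n16 'bacac': ·  [P4 ends]
  n17 'bb': ·  [P5 ends]
  n18 'cc': ·  [P7 ends]

Failure links (BFS by depth):
  fail(1) 'c': from fail(0)=0 chase 'c': 0 ⇒ 0;  out=∅∪out(0)=∅
  fail(5) 'a': from fail(0)=0 chase 'a': 0 ⇒ 0;  out=∅∪out(0)=∅
  fail(12) 'b': from fail(0)=0 chase 'b': 0 ⇒ 0;  out={3}∪out(0)={3}
  fail(2) 'cb': from fail(1)=0 chase 'b': 0 ⇒ 12;  out=∅∪out(12)={3}
  fail(6) 'aa': from fail(5)=0 chase 'a': 0 ⇒ 5;  out=∅∪out(5)=∅
  fail(9) 'ac': from fail(5)=0 chase 'c': 0 ⇒ 1;  out=∅∪out(1)=∅
  fail(13) 'ba': from fail(12)=0 chase 'a': 0 ⇒ 5;  out={6}∪out(5)={6}
  fail(17) 'bb': from fail(12)=0 chase 'b': 0 ⇒ 12;  out={5}∪out(12)={3,5}
  fail(18) 'cc': from fail(1)=0 chase 'c': 0 ⇒ 1;  out={7}∪out(1)={7}
  fail(3) 'cbc': from fail(2)=12 chase 'c': 12→0 ⇒ 1;  out=∅∪out(1)=∅
  fail(7) 'aab': from fail(6)=5 chase 'b': 5→0 ⇒ 12;  out=∅∪out(12)={3}
  fail(10) 'aca': from fail(9)=1 chase 'a': 1→0 ⇒ 5;  out=∅∪out(5)=∅
  fail(14) 'bac': from fail(13)=5 chase 'c': 5 ⇒ 9;  out=∅∪out(9)=∅
  fail(4) 'cbcc': from fail(3)=1 chase 'c': 1 ⇒ 18;  out={0}∪out(18)={0,7}
  fail(8) 'aabc': from fail(7)=12 chase 'c': 12→0 ⇒ 1;  out={1}∪out(1)={1}
  fail(11) 'acaa': from fail(10)=5 chase 'a': 5 ⇒ 6;  out={2}∪out(6)={2}
  fail(15) 'baca': from fail(14)=9 chase 'a': 9 ⇒ 10;  out=∅∪out(10)=∅
  fail(16) 'bacac': from fail(15)=10 chase 'c': 10→5 ⇒ 9;  out={4}∪out(9)={4}

Text stream:
[0] read 'b'  n0⇒n12  emit P3@[0:0]
[1] read 'a'  n12⇒n13  emit P6@[0:1]
[2] read 'c'  n13⇒n14
[3] read 'a'  n14⇒n15
[4] read 'c'  n15⇒n16  emit P4@[0:4]
[5] read 'a'  n16⇒n10 (via fail)
[6] read 'b'  n10⇒n12 (via fail)  emit P3@[6:6]
[7] read 'c'  n12⇒n1 (via fail)
[8] read 'b'  n1⇒n2  emit P3@[8:8]
[9] read 'b'  n2⇒n17 (via fail)  emit P3@[9:9],P5@[8:9]
[10] read 'c'  n17⇒n1 (via fail)
[11] read 'c'  n1⇒n18  emit P7@[10:11]
[12] read 'a'  n18⇒n5 (via fail)
[13] read 'c'  n5⇒n9
[14] read 'b'  n9⇒n2 (via fail)  emit P3@[14:14]
[15] read 'c'  n2⇒n3
[16] read 'c'  n3⇒n4  emit P0@[13:16],P7@[15:16]
[17] read 'b'  n4⇒n2 (via fail)  emit P3@[17:17]
[18] read 'c'  n2⇒n3
[19] read 'c'  n3⇒n4  emit P0@[16:19],P7@[18:19]
[20] read 'c'  n4⇒n18 (via fail)  emit P7@[19:20]
[21] read 'b'  n18⇒n2 (via fail)  emit P3@[21:21]
[22] read 'c'  n2⇒n3
[23] read 'b'  n3⇒n2 (via fail)  emit P3@[23:23]
[24] read 'c'  n2⇒n3
[25] read 'c'  n3⇒n4  emit P0@[22:25],P7@[24:25]
[26] read 'b'  n4⇒n2 (via fail)  emit P3@[26:26]
[27] read 'c'  n2⇒n3
[28] read 'a'  n3⇒n5 (via fail)
[29] read 'a'  n5⇒n6
[30] read 'b'  n6⇒n7  emit P3@[30:30]
[31] read 'c'  n7⇒n8  emit P1@[28:31]
[32] read 'b'  n8⇒n2 (via fail)  emit P3@[32:32]
[33] read 'b'  n2⇒n17 (via fail)  emit P3@[33:33],P5@[32:33]
[34] read 'b'  n17⇒n17 (via fail)  emit P3@[34:34],P5@[33:34]
[35] read 'c'  n17⇒n1 (via fail)

All matches (sorted): [[0,3],[1,6],[4,4],[6,3],[8,3],[9,3],[9,5],[11,7],[14,3],[16,0],[16,7],[17,3],[19,0],[19,7],[20,7],[21,3],[23,3],[25,0],[25,7],[26,3],[30,3],[31,1],[32,3],[33,3],[33,5],[34,3],[34,5]]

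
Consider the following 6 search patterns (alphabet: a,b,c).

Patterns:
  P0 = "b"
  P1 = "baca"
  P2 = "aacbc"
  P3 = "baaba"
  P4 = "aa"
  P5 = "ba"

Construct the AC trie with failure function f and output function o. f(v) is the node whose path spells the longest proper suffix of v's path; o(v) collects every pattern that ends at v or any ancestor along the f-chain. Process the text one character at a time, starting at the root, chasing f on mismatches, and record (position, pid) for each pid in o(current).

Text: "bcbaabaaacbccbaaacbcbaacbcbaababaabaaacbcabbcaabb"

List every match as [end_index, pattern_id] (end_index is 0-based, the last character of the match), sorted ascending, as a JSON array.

Build automaton:
Trie (insert patterns):
  n0 'ε': a→5 b→1
  n1 'b': a→2  ←P0
  n2 'ba': a→10 c→3  ←P5
  n3 'bac': a→4
  n4 'baca': ·  ←P1
  n5 'a': a→6
  n6 'aa': c→7  ←P4
  n7 'aac': b→8
  n8 'aacb': c→9
  n9 'aacbc': ·  ←P2
  n10 'baa': b→11
  n11 'baab': a→12
  n12 'baaba': ·  ←P3

BFS fail/out derivation:
  n1('b'): parent n0 fail=0; on 'b' 0 → fail=0;  out {0}∪∅={0}
  n5('a'): parent n0 fail=0; on 'a' 0 → fail=0;  out ∅∪∅=∅
  n2('ba'): parent n1 fail=0; on 'a' 0 → fail=5;  out {5}∪∅={5}
  n6('aa'): parent n5 fail=0; on 'a' 0 → fail=5;  out {4}∪∅={4}
  n3('bac'): parent n2 fail=5; on 'c' 5→0 → fail=0;  out ∅∪∅=∅
  n7('aac'): parent n6 fail=5; on 'c' 5→0 → fail=0;  out ∅∪∅=∅
  n10('baa'): parent n2 fail=5; on 'a' 5 → fail=6;  out ∅∪{4}={4}
  n4('baca'): parent n3 fail=0; on 'a' 0 → fail=5;  out {1}∪∅={1}
  n8('aacb'): parent n7 fail=0; on 'b' 0 → fail=1;  out ∅∪{0}={0}
  n11('baab'): parent n10 fail=6; on 'b' 6→5→0 → fail=1;  out ∅∪{0}={0}
  n9('aacbc'): parent n8 fail=1; on 'c' 1→0 → fail=0;  out {2}∪∅={2}
  n12('baaba'): parent n11 fail=1; on 'a' 1 → fail=2;  out {3}∪{5}={3,5}

Scan:
[0] read 'b'  n0⇒n1  emit P0@[0:0]
[1] read 'c'  n1⇒n0 (via fail)
[2] read 'b'  n0⇒n1  emit P0@[2:2]
[3] read 'a'  n1⇒n2  emit P5@[2:3]
[4] read 'a'  n2⇒n10  emit P4@[3:4]
[5] read 'b'  n10⇒n11  emit P0@[5:5]
[6] read 'a'  n11⇒n12  emit P3@[2:6],P5@[5:6]
[7] read 'a'  n12⇒n10 (via fail)  emit P4@[6:7]
[8] read 'a'  n10⇒n6 (via fail)  emit P4@[7:8]
[9] read 'c'  n6⇒n7
[10] read 'b'  n7⇒n8  emit P0@[10:10]
[11] read 'c'  n8⇒n9  emit P2@[7:11]
[12] read 'c'  n9⇒n0 (via fail)
[13] read 'b'  n0⇒n1  emit P0@[13:13]
[14] read 'a'  n1⇒n2  emit P5@[13:14]
[15] read 'a'  n2⇒n10  emit P4@[14:15]
[16] read 'a'  n10⇒n6 (via fail)  emit P4@[15:16]
[17] read 'c'  n6⇒n7
[18] read 'b'  n7⇒n8  emit P0@[18:18]
[19] read 'c'  n8⇒n9  emit P2@[15:19]
[20] read 'b'  n9⇒n1 (via fail)  emit P0@[20:20]
[21] read 'a'  n1⇒n2  emit P5@[20:21]
[22] read 'a'  n2⇒n10  emit P4@[21:22]
[23] read 'c'  n10⇒n7 (via fail)
[24] read 'b'  n7⇒n8  emit P0@[24:24]
[25] read 'c'  n8⇒n9  emit P2@[21:25]
[26] read 'b'  n9⇒n1 (via fail)  emit P0@[26:26]
[27] read 'a'  n1⇒n2  emit P5@[26:27]
[28] read 'a'  n2⇒n10  emit P4@[27:28]
[29] read 'b'  n10⇒n11  emit P0@[29:29]
[30] read 'a'  n11⇒n12  emit P3@[26:30],P5@[29:30]
[31] read 'b'  n12⇒n1 (via fail)  emit P0@[31:31]
[32] read 'a'  n1⇒n2  emit P5@[31:32]
[33] read 'a'  n2⇒n10  emit P4@[32:33]
[34] read 'b'  n10⇒n11  emit P0@[34:34]
[35] read 'a'  n11⇒n12  emit P3@[31:35],P5@[34:35]
[36] read 'a'  n12⇒n10 (via fail)  emit P4@[35:36]
[37] read 'a'  n10⇒n6 (via fail)  emit P4@[36:37]
[38] read 'c'  n6⇒n7
[39] read 'b'  n7⇒n8  emit P0@[39:39]
[40] read 'c'  n8⇒n9  emit P2@[36:40]
[41] read 'a'  n9⇒n5 (via fail)
[42] read 'b'  n5⇒n1 (via fail)  emit P0@[42:42]
[43] read 'b'  n1⇒n1 (via fail)  emit P0@[43:43]
[44] read 'c'  n1⇒n0 (via fail)
[45] read 'a'  n0⇒n5
[46] read 'a'  n5⇒n6  emit P4@[45:46]
[47] read 'b'  n6⇒n1 (via fail)  emit P0@[47:47]
[48] read 'b'  n1⇒n1 (via fail)  emit P0@[48:48]

Matches: [[0,0],[2,0],[3,5],[4,4],[5,0],[6,3],[6,5],[7,4],[8,4],[10,0],[11,2],[13,0],[14,5],[15,4],[16,4],[18,0],[19,2],[20,0],[21,5],[22,4],[24,0],[25,2],[26,0],[27,5],[28,4],[29,0],[30,3],[30,5],[31,0],[32,5],[33,4],[34,0],[35,3],[35,5],[36,4],[37,4],[39,0],[40,2],[42,0],[43,0],[46,4],[47,0],[48,0]]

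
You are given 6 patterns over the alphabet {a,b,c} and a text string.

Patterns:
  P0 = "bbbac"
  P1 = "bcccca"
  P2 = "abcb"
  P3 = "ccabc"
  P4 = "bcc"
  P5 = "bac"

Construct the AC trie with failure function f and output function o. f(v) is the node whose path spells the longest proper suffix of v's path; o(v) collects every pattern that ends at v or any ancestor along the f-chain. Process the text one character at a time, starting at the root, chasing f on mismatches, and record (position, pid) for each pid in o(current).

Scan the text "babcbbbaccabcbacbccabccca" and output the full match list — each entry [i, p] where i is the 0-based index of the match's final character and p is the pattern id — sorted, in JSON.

Build:
Trie nodes:
  0='ε' goto a→11 b→1 c→15
  1='b' goto a→20 b→2 c→6
  2='bb' goto b→3
  3='bbb' goto a→4
  4='bbba' goto c→5
  5='bbbac' goto ·  [P0 ends]
  6='bc' goto c→7
  7='bcc' goto c→8  [P4 ends]
  8='bccc' goto c→9
  9='bcccc' goto a→10
  10='bcccca' goto ·  [P1 ends]
  11='a' goto b→12
  12='ab' goto c→13
  13='abc' goto b→14
  14='abcb' goto ·  [P2 ends]
  15='c' goto c→16
  16='cc' goto a→17
  17='cca' goto b→18
  18='ccab' goto c→19
  19='ccabc' goto ·  [P3 ends]
  20='ba' goto c→21
  21='bac' goto ·  [P5 ends]

BFS fail/out derivation:
  fail(1) 'b': from fail(0)=0 chase 'b': 0 ⇒ 0;  out=∅∪out(0)=∅
  fail(11) 'a': from fail(0)=0 chase 'a': 0 ⇒ 0;  out=∅∪out(0)=∅
  fail(15) 'c': from fail(0)=0 chase 'c': 0 ⇒ 0;  out=∅∪out(0)=∅
  fail(2) 'bb': from fail(1)=0 chase 'b': 0 ⇒ 1;  out=∅∪out(1)=∅
  fail(6) 'bc': from fail(1)=0 chase 'c': 0 ⇒ 15;  out=∅∪out(15)=∅
  fail(12) 'ab': from fail(11)=0 chase 'b': 0 ⇒ 1;  out=∅∪out(1)=∅
  fail(16) 'cc': from fail(15)=0 chase 'c': 0 ⇒ 15;  out=∅∪out(15)=∅
  fail(20) 'ba': from fail(1)=0 chase 'a': 0 ⇒ 11;  out=∅∪out(11)=∅
  fail(3) 'bbb': from fail(2)=1 chase 'b': 1 ⇒ 2;  out=∅∪out(2)=∅
  fail(7) 'bcc': from fail(6)=15 chase 'c': 15 ⇒ 16;  out={4}∪out(16)={4}
  fail(13) 'abc': from fail(12)=1 chase 'c': 1 ⇒ 6;  out=∅∪out(6)=∅
  fail(17) 'cca': from fail(16)=15 chase 'a': 15→0 ⇒ 11;  out=∅∪out(11)=∅
  fail(21) 'bac': from fail(20)=11 chase 'c': 11→0 ⇒ 15;  out={5}∪out(15)={5}
  fail(4) 'bbba': from fail(3)=2 chase 'a': 2→1 ⇒ 20;  out=∅∪out(20)=∅
  fail(8) 'bccc': from fail(7)=16 chase 'c': 16→15 ⇒ 16;  out=∅∪out(16)=∅
  fail(14) 'abcb': from fail(13)=6 chase 'b': 6→15→0 ⇒ 1;  out={2}∪out(1)={2}
  fail(18) 'ccab': from fail(17)=11 chase 'b': 11 ⇒ 12;  out=∅∪out(12)=∅
  fail(5) 'bbbac': from fail(4)=20 chase 'c': 20 ⇒ 21;  out={0}∪out(21)={0,5}
  fail(9) 'bcccc': from fail(8)=16 chase 'c': 16→15 ⇒ 16;  out=∅∪out(16)=∅
  fail(19) 'ccabc': from fail(18)=12 chase 'c': 12 ⇒ 13;  out={3}∪out(13)={3}
  fail(10) 'bcccca': from fail(9)=16 chase 'a': 16 ⇒ 17;  out={1}∪out(17)={1}

Run:
pos 0 'b': at 1
pos 1 'a': at 20
pos 2 'b': at 12 ·f
pos 3 'c': at 13
pos 4 'b': at 14  ** P2@[1:4]
pos 5 'b': at 2 ·f
pos 6 'b': at 3
pos 7 'a': at 4
pos 8 'c': at 5  ** P0@[4:8],P5@[6:8]
pos 9 'c': at 16 ·f
pos 10 'a': at 17
pos 11 'b': at 18
pos 12 'c': at 19  ** P3@[8:12]
pos 13 'b': at 14 ·f  ** P2@[10:13]
pos 14 'a': at 20 ·f
pos 15 'c': at 21  ** P5@[13:15]
pos 16 'b': at 1 ·f
pos 17 'c': at 6
pos 18 'c': at 7  ** P4@[16:18]
pos 19 'a': at 17 ·f
pos 20 'b': at 18
pos 21 'c': at 19  ** P3@[17:21]
pos 22 'c': at 7 ·f  ** P4@[20:22]
pos 23 'c': at 8
pos 24 'a': at 17 ·f

All matches (sorted): [[4,2],[8,0],[8,5],[12,3],[13,2],[15,5],[18,4],[21,3],[22,4]]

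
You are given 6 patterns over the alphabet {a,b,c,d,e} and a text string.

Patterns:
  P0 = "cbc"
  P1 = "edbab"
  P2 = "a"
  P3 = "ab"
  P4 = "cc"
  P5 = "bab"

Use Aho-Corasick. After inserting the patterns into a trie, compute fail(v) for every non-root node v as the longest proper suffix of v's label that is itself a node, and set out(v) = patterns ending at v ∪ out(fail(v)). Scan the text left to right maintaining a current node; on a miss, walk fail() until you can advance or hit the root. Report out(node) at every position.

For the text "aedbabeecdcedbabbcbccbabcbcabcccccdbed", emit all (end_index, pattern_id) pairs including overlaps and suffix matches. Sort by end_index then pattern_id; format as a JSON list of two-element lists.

Build automaton:
Trie nodes:
  n0 'ε': a→9 b→12 c→1 e→4
  n1 'c': b→2 c→11
  n2 'cb': c→3
  n3 'cbc': ·  ←P0
  n4 'e': d→5
  n5 'ed': b→6
  n6 'edb': a→7
  n7 'edba': b→8
  n8 'edbab': ·  ←P1
  n9 'a': b→10  ←P2
  n10 'ab': ·  ←P3
  n11 'cc': ·  ←P4
  n12 'b': a→13
  n13 'ba': b→14
  n14 'bab': ·  ←P5

BFS fail/out derivation:
  fail(1) 'c': from fail(0)=0 chase 'c': 0 ⇒ 0;  out=∅∪out(0)=∅
  fail(4) 'e': from fail(0)=0 chase 'e': 0 ⇒ 0;  out=∅∪out(0)=∅
  fail(9) 'a': from fail(0)=0 chase 'a': 0 ⇒ 0;  out={2}∪out(0)={2}
  fail(12) 'b': from fail(0)=0 chase 'b': 0 ⇒ 0;  out=∅∪out(0)=∅
  fail(2) 'cb': from fail(1)=0 chase 'b': 0 ⇒ 12;  out=∅∪out(12)=∅
  fail(5) 'ed': from fail(4)=0 chase 'd': 0 ⇒ 0;  out=∅∪out(0)=∅
  fail(10) 'ab': from fail(9)=0 chase 'b': 0 ⇒ 12;  out={3}∪out(12)={3}
  fail(11) 'cc': from fail(1)=0 chase 'c': 0 ⇒ 1;  out={4}∪out(1)={4}
  fail(13) 'ba': from fail(12)=0 chase 'a': 0 ⇒ 9;  out=∅∪out(9)={2}
  fail(3) 'cbc': from fail(2)=12 chase 'c': 12→0 ⇒ 1;  out={0}∪out(1)={0}
  fail(6) 'edb': from fail(5)=0 chase 'b': 0 ⇒ 12;  out=∅∪out(12)=∅
  fail(14) 'bab': from fail(13)=9 chase 'b': 9 ⇒ 10;  out={5}∪out(10)={3,5}
  fail(7) 'edba': from fail(6)=12 chase 'a': 12 ⇒ 13;  out=∅∪out(13)={2}
  fail(8) 'edbab': from fail(7)=13 chase 'b': 13 ⇒ 14;  out={1}∪out(14)={1,3,5}

Scan:
pos 0 'a': at 9  ** P2@[0:0]
pos 1 'e': at 4 ·f
pos 2 'd': at 5
pos 3 'b': at 6
pos 4 'a': at 7  ** P2@[4:4]
pos 5 'b': at 8  ** P1@[1:5],P3@[4:5],P5@[3:5]
pos 6 'e': at 4 ·f
pos 7 'e': at 4 ·f
pos 8 'c': at 1 ·f
pos 9 'd': at 0 ·f
pos 10 'c': at 1
pos 11 'e': at 4 ·f
pos 12 'd': at 5
pos 13 'b': at 6
pos 14 'a': at 7  ** P2@[14:14]
pos 15 'b': at 8  ** P1@[11:15],P3@[14:15],P5@[13:15]
pos 16 'b': at 12 ·f
pos 17 'c': at 1 ·f
pos 18 'b': at 2
pos 19 'c': at 3  ** P0@[17:19]
pos 20 'c': at 11 ·f  ** P4@[19:20]
pos 21 'b': at 2 ·f
pos 22 'a': at 13 ·f  ** P2@[22:22]
pos 23 'b': at 14  ** P3@[22:23],P5@[21:23]
pos 24 'c': at 1 ·f
pos 25 'b': at 2
pos 26 'c': at 3  ** P0@[24:26]
pos 27 'a': at 9 ·f  ** P2@[27:27]
pos 28 'b': at 10  ** P3@[27:28]
pos 29 'c': at 1 ·f
pos 30 'c': at 11  ** P4@[29:30]
pos 31 'c': at 11 ·f  ** P4@[30:31]
pos 32 'c': at 11 ·f  ** P4@[31:32]
pos 33 'c': at 11 ·f  ** P4@[32:33]
pos 34 'd': at 0 ·f
pos 35 'b': at 12
pos 36 'e': at 4 ·f
pos 37 'd': at 5

Result: [[0,2],[4,2],[5,1],[5,3],[5,5],[14,2],[15,1],[15,3],[15,5],[19,0],[20,4],[22,2],[23,3],[23,5],[26,0],[27,2],[28,3],[30,4],[31,4],[32,4],[33,4]]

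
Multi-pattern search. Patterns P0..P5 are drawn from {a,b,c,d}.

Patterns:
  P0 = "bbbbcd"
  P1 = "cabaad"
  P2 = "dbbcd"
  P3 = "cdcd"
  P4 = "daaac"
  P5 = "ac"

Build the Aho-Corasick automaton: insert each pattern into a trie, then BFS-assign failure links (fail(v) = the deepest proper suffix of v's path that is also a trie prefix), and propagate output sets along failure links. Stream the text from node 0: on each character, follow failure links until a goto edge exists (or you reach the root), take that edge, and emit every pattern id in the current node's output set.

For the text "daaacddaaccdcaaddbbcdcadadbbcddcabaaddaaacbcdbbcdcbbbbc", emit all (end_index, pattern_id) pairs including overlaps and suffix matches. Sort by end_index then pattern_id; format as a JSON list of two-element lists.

Build automaton:
Trie nodes:
  n0 'ε': a→25 b→1 c→7 d→13
  n1 'b': b→2
  n2 'bb': b→3
  n3 'bbb': b→4
  n4 'bbbb': c→5
  n5 'bbbbc': d→6
  n6 'bbbbcd': ·  [P0 ends]
  n7 'c': a→8 d→18
  n8 'ca': b→9
  n9 'cab': a→10
  n10 'caba': a→11
  n11 'cabaa': d→12
  n12 'cabaad': ·  [P1 ends]
  n13 'd': a→21 b→14
  n14 'db': b→15
  n15 'dbb': c→16
  n16 'dbbc': d→17
  n17 'dbbcd': ·  [P2 ends]
  n18 'cd': c→19
  n19 'cdc': d→20
  n20 'cdcd': ·  [P3 ends]
  n21 'da': a→22
  n22 'daa': a→23
  n23 'daaa': c→24
  n24 'daaac': ·  [P4 ends]
  n25 'a': c→26
  n26 'ac': ·  [P5 ends]

Failure links (BFS by depth):
  fail(1) 'b': from fail(0)=0 chase 'b': 0 ⇒ 0;  out=∅∪out(0)=∅
  fail(7) 'c': from fail(0)=0 chase 'c': 0 ⇒ 0;  out=∅∪out(0)=∅
  fail(13) 'd': from fail(0)=0 chase 'd': 0 ⇒ 0;  out=∅∪out(0)=∅
  fail(25) 'a': from fail(0)=0 chase 'a': 0 ⇒ 0;  out=∅∪out(0)=∅
  fail(2) 'bb': from fail(1)=0 chase 'b': 0 ⇒ 1;  out=∅∪out(1)=∅
  fail(8) 'ca': from fail(7)=0 chase 'a': 0 ⇒ 25;  out=∅∪out(25)=∅
  fail(14) 'db': from fail(13)=0 chase 'b': 0 ⇒ 1;  out=∅∪out(1)=∅
  fail(18) 'cd': from fail(7)=0 chase 'd': 0 ⇒ 13;  out=∅∪out(13)=∅
  fail(21) 'da': from fail(13)=0 chase 'a': 0 ⇒ 25;  out=∅∪out(25)=∅
  fail(26) 'ac': from fail(25)=0 chase 'c': 0 ⇒ 7;  out={5}∪out(7)={5}
  fail(3) 'bbb': from fail(2)=1 chase 'b': 1 ⇒ 2;  out=∅∪out(2)=∅
  fail(9) 'cab': from fail(8)=25 chase 'b': 25→0 ⇒ 1;  out=∅∪out(1)=∅
  fail(15) 'dbb': from fail(14)=1 chase 'b': 1 ⇒ 2;  out=∅∪out(2)=∅
  fail(19) 'cdc': from fail(18)=13 chase 'c': 13→0 ⇒ 7;  out=∅∪out(7)=∅
  fail(22) 'daa': from fail(21)=25 chase 'a': 25→0 ⇒ 25;  out=∅∪out(25)=∅
  fail(4) 'bbbb': from fail(3)=2 chase 'b': 2 ⇒ 3;  out=∅∪out(3)=∅
  fail(10) 'caba': from fail(9)=1 chase 'a': 1→0 ⇒ 25;  out=∅∪out(25)=∅
  fail(16) 'dbbc': from fail(15)=2 chase 'c': 2→1→0 ⇒ 7;  out=∅∪out(7)=∅
  fail(20) 'cdcd': from fail(19)=7 chase 'd': 7 ⇒ 18;  out={3}∪out(18)={3}
  fail(23) 'daaa': from fail(22)=25 chase 'a': 25→0 ⇒ 25;  out=∅∪out(25)=∅
  fail(5) 'bbbbc': from fail(4)=3 chase 'c': 3→2→1→0 ⇒ 7;  out=∅∪out(7)=∅
  fail(11) 'cabaa': from fail(10)=25 chase 'a': 25→0 ⇒ 25;  out=∅∪out(25)=∅
  fail(17) 'dbbcd': from fail(16)=7 chase 'd': 7 ⇒ 18;  out={2}∪out(18)={2}
  fail(24) 'daaac': from fail(23)=25 chase 'c': 25 ⇒ 26;  out={4}∪out(26)={4,5}
  fail(6) 'bbbbcd': from fail(5)=7 chase 'd': 7 ⇒ 18;  out={0}∪out(18)={0}
  fail(12) 'cabaad': from fail(11)=25 chase 'd': 25→0 ⇒ 13;  out={1}∪out(13)={1}

Scan:
i=0 'd': node 0→13
i=1 'a': node 13→21
i=2 'a': node 21→22
i=3 'a': node 22→23
i=4 'c': node 23→24  emit P4@[0:4],P5@[3:4]
i=5 'd': node 24→18 (via fail)
i=6 'd': node 18→13 (via fail)
i=7 'a': node 13→21
i=8 'a': node 21→22
i=9 'c': node 22→26 (via fail)  emit P5@[8:9]
i=10 'c': node 26→7 (via fail)
i=11 'd': node 7→18
i=12 'c': node 18→19
i=13 'a': node 19→8 (via fail)
i=14 'a': node 8→25 (via fail)
i=15 'd': node 25→13 (via fail)
i=16 'd': node 13→13 (via fail)
i=17 'b': node 13→14
i=18 'b': node 14→15
i=19 'c': node 15→16
i=20 'd': node 16→17  emit P2@[16:20]
i=21 'c': node 17→19 (via fail)
i=22 'a': node 19→8 (via fail)
i=23 'd': node 8→13 (via fail)
i=24 'a': node 13→21
i=25 'd': node 21→13 (via fail)
i=26 'b': node 13→14
i=27 'b': node 14→15
i=28 'c': node 15→16
i=29 'd': node 16→17  emit P2@[25:29]
i=30 'd': node 17→13 (via fail)
i=31 'c': node 13→7 (via fail)
i=32 'a': node 7→8
i=33 'b': node 8→9
i=34 'a': node 9→10
i=35 'a': node 10→11
i=36 'd': node 11→12  emit P1@[31:36]
i=37 'd': node 12→13 (via fail)
i=38 'a': node 13→21
i=39 'a': node 21→22
i=40 'a': node 22→23
i=41 'c': node 23→24  emit P4@[37:41],P5@[40:41]
i=42 'b': node 24→1 (via fail)
i=43 'c': node 1→7 (via fail)
i=44 'd': node 7→18
i=45 'b': node 18→14 (via fail)
i=46 'b': node 14→15
i=47 'c': node 15→16
i=48 'd': node 16→17  emit P2@[44:48]
i=49 'c': node 17→19 (via fail)
i=50 'b': node 19→1 (via fail)
i=51 'b': node 1→2
i=52 'b': node 2→3
i=53 'b': node 3→4
i=54 'c': node 4→5

Result: [[4,4],[4,5],[9,5],[20,2],[29,2],[36,1],[41,4],[41,5],[48,2]]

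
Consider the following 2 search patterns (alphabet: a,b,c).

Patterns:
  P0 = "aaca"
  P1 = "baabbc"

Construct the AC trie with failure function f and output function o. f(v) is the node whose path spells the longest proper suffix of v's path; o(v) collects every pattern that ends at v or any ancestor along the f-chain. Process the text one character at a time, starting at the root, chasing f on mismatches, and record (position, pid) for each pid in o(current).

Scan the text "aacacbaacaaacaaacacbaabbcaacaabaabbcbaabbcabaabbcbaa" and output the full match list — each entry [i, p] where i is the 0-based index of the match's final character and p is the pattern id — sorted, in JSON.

Build automaton:
Trie (insert patterns):
  0='ε' goto a→1 b→5
  1='a' goto a→2
  2='aa' goto c→3
  3='aac' goto a→4
  4='aaca' goto ·  [P0 ends]
  5='b' goto a→6
  6='ba' goto a→7
  7='baa' goto b→8
  8='baab' goto b→9
  9='baabb' goto c→10
  10='baabbc' goto ·  [P1 ends]

BFS fail/out derivation:
  n1('a'): parent n0 fail=0; on 'a' 0 → fail=0;  out ∅∪∅=∅
  n5('b'): parent n0 fail=0; on 'b' 0 → fail=0;  out ∅∪∅=∅
  n2('aa'): parent n1 fail=0; on 'a' 0 → fail=1;  out ∅∪∅=∅
  n6('ba'): parent n5 fail=0; on 'a' 0 → fail=1;  out ∅∪∅=∅
  n3('aac'): parent n2 fail=1; on 'c' 1→0 → fail=0;  out ∅∪∅=∅
  n7('baa'): parent n6 fail=1; on 'a' 1 → fail=2;  out ∅∪∅=∅
  n4('aaca'): parent n3 fail=0; on 'a' 0 → fail=1;  out {0}∪∅={0}
  n8('baab'): parent n7 fail=2; on 'b' 2→1→0 → fail=5;  out ∅∪∅=∅
  n9('baabb'): parent n8 fail=5; on 'b' 5→0 → fail=5;  out ∅∪∅=∅
  n10('baabbc'): parent n9 fail=5; on 'c' 5→0 → fail=0;  out {1}∪∅={1}

Scan:
pos 0 'a': at 1
pos 1 'a': at 2
pos 2 'c': at 3
pos 3 'a': at 4  emit P0@[0:3]
pos 4 'c': at 0 (fail-walked)
pos 5 'b': at 5
pos 6 'a': at 6
pos 7 'a': at 7
pos 8 'c': at 3 (fail-walked)
pos 9 'a': at 4  emit P0@[6:9]
pos 10 'a': at 2 (fail-walked)
pos 11 'a': at 2 (fail-walked)
pos 12 'c': at 3
pos 13 'a': at 4  emit P0@[10:13]
pos 14 'a': at 2 (fail-walked)
pos 15 'a': at 2 (fail-walked)
pos 16 'c': at 3
pos 17 'a': at 4  emit P0@[14:17]
pos 18 'c': at 0 (fail-walked)
pos 19 'b': at 5
pos 20 'a': at 6
pos 21 'a': at 7
pos 22 'b': at 8
pos 23 'b': at 9
pos 24 'c': at 10  emit P1@[19:24]
pos 25 'a': at 1 (fail-walked)
pos 26 'a': at 2
pos 27 'c': at 3
pos 28 'a': at 4  emit P0@[25:28]
pos 29 'a': at 2 (fail-walked)
pos 30 'b': at 5 (fail-walked)
pos 31 'a': at 6
pos 32 'a': at 7
pos 33 'b': at 8
pos 34 'b': at 9
pos 35 'c': at 10  emit P1@[30:35]
pos 36 'b': at 5 (fail-walked)
pos 37 'a': at 6
pos 38 'a': at 7
pos 39 'b': at 8
pos 40 'b': at 9
pos 41 'c': at 10  emit P1@[36:41]
pos 42 'a': at 1 (fail-walked)
pos 43 'b': at 5 (fail-walked)
pos 44 'a': at 6
pos 45 'a': at 7
pos 46 'b': at 8
pos 47 'b': at 9
pos 48 'c': at 10  emit P1@[43:48]
pos 49 'b': at 5 (fail-walked)
pos 50 'a': at 6
pos 51 'a': at 7

All matches (sorted): [[3,0],[9,0],[13,0],[17,0],[24,1],[28,0],[35,1],[41,1],[48,1]]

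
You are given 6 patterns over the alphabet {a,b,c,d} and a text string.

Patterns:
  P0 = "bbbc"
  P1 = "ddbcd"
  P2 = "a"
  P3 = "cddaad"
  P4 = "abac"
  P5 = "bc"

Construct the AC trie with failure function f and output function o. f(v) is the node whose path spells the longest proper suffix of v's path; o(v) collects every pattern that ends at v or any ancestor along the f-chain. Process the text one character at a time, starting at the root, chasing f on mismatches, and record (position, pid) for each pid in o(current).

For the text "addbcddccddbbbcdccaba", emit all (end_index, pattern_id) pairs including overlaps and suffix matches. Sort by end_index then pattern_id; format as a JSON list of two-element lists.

Construct AC machine:
Trie (insert patterns):
  0='ε' goto a→10 b→1 c→11 d→5
  1='b' goto b→2 c→20
  2='bb' goto b→3
  3='bbb' goto c→4
  4='bbbc' goto ·  [P0 ends]
  5='d' goto d→6
  6='dd' goto b→7
  7='ddb' goto c→8
  8='ddbc' goto d→9
  9='ddbcd' goto ·  [P1 ends]
  10='a' goto b→17  [P2 ends]
  11='c' goto d→12
  12='cd' goto d→13
  13='cdd' goto a→14
  14='cdda' goto a→15
  15='cddaa' goto d→16
  16='cddaad' goto ·  [P3 ends]
  17='ab' goto a→18
  18='aba' goto c→19
  19='abac' goto ·  [P4 ends]
  20='bc' goto ·  [P5 ends]

Failure links (BFS by depth):
  fail(1) 'b': from fail(0)=0 chase 'b': 0 ⇒ 0;  out=∅∪out(0)=∅
  fail(5) 'd': from fail(0)=0 chase 'd': 0 ⇒ 0;  out=∅∪out(0)=∅
  fail(10) 'a': from fail(0)=0 chase 'a': 0 ⇒ 0;  out={2}∪out(0)={2}
  fail(11) 'c': from fail(0)=0 chase 'c': 0 ⇒ 0;  out=∅∪out(0)=∅
  fail(2) 'bb': from fail(1)=0 chase 'b': 0 ⇒ 1;  out=∅∪out(1)=∅
  fail(6) 'dd': from fail(5)=0 chase 'd': 0 ⇒ 5;  out=∅∪out(5)=∅
  fail(12) 'cd': from fail(11)=0 chase 'd': 0 ⇒ 5;  out=∅∪out(5)=∅
  fail(17) 'ab': from fail(10)=0 chase 'b': 0 ⇒ 1;  out=∅∪out(1)=∅
  fail(20) 'bc': from fail(1)=0 chase 'c': 0 ⇒ 11;  out={5}∪out(11)={5}
  fail(3) 'bbb': from fail(2)=1 chase 'b': 1 ⇒ 2;  out=∅∪out(2)=∅
  fail(7) 'ddb': from fail(6)=5 chase 'b': 5→0 ⇒ 1;  out=∅∪out(1)=∅
  fail(13) 'cdd': from fail(12)=5 chase 'd': 5 ⇒ 6;  out=∅∪out(6)=∅
  fail(18) 'aba': from fail(17)=1 chase 'a': 1→0 ⇒ 10;  out=∅∪out(10)={2}
  fail(4) 'bbbc': from fail(3)=2 chase 'c': 2→1 ⇒ 20;  out={0}∪out(20)={0,5}
  fail(8) 'ddbc': from fail(7)=1 chase 'c': 1 ⇒ 20;  out=∅∪out(20)={5}
  fail(14) 'cdda': from fail(13)=6 chase 'a': 6→5→0 ⇒ 10;  out=∅∪out(10)={2}
  fail(19) 'abac': from fail(18)=10 chase 'c': 10→0 ⇒ 11;  out={4}∪out(11)={4}
  fail(9) 'ddbcd': from fail(8)=20 chase 'd': 20→11 ⇒ 12;  out={1}∪out(12)={1}
  fail(15) 'cddaa': from fail(14)=10 chase 'a': 10→0 ⇒ 10;  out=∅∪out(10)={2}
  fail(16) 'cddaad': from fail(15)=10 chase 'd': 10→0 ⇒ 5;  out={3}∪out(5)={3}

Run:
[0] read 'a'  n0⇒n10  emit P2@[0:0]
[1] read 'd'  n10⇒n5 (via fail)
[2] read 'd'  n5⇒n6
[3] read 'b'  n6⇒n7
[4] read 'c'  n7⇒n8  emit P5@[3:4]
[5] read 'd'  n8⇒n9  emit P1@[1:5]
[6] read 'd'  n9⇒n13 (via fail)
[7] read 'c'  n13⇒n11 (via fail)
[8] read 'c'  n11⇒n11 (via fail)
[9] read 'd'  n11⇒n12
[10] read 'd'  n12⇒n13
[11] read 'b'  n13⇒n7 (via fail)
[12] read 'b'  n7⇒n2 (via fail)
[13] read 'b'  n2⇒n3
[14] read 'c'  n3⇒n4  emit P0@[11:14],P5@[13:14]
[15] read 'd'  n4⇒n12 (via fail)
[16] read 'c'  n12⇒n11 (via fail)
[17] read 'c'  n11⇒n11 (via fail)
[18] read 'a'  n11⇒n10 (via fail)  emit P2@[18:18]
[19] read 'b'  n10⇒n17
[20] read 'a'  n17⇒n18  emit P2@[20:20]

Result: [[0,2],[4,5],[5,1],[14,0],[14,5],[18,2],[20,2]]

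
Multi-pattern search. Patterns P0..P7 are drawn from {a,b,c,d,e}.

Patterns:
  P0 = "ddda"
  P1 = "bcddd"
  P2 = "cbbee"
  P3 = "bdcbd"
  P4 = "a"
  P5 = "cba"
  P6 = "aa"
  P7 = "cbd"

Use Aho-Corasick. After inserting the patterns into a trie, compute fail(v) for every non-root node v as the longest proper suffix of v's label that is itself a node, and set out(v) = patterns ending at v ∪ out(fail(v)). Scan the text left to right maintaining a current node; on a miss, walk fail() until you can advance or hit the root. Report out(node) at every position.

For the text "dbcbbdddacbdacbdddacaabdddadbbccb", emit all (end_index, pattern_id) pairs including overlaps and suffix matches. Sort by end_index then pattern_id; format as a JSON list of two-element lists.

Build automaton:
Trie nodes:
  0='ε' goto a→19 b→5 c→10 d→1
  1='d' goto d→2
  2='dd' goto d→3
  3='ddd' goto a→4
  4='ddda' goto ·  [P0 ends]
  5='b' goto c→6 d→15
  6='bc' goto d→7
  7='bcd' goto d→8
  8='bcdd' goto d→9
  9='bcddd' goto ·  [P1 ends]
  10='c' goto b→11
  11='cb' goto a→20 b→12 d→22
  12='cbb' goto e→13
  13='cbbe' goto e→14
  14='cbbee' goto ·  [P2 ends]
  15='bd' goto c→16
  16='bdc' goto b→17
  17='bdcb' goto d→18
  18='bdcbd' goto ·  [P3 ends]
  19='a' goto a→21  [P4 ends]
  20='cba' goto ·  [P5 ends]
  21='aa' goto ·  [P6 ends]
  22='cbd' goto ·  [P7 ends]

Failure links (BFS by depth):
  n1('d'): parent n0 fail=0; on 'd' 0 → fail=0;  out ∅∪∅=∅
  n5('b'): parent n0 fail=0; on 'b' 0 → fail=0;  out ∅∪∅=∅
  n10('c'): parent n0 fail=0; on 'c' 0 → fail=0;  out ∅∪∅=∅
  n19('a'): parent n0 fail=0; on 'a' 0 → fail=0;  out {4}∪∅={4}
  n2('dd'): parent n1 fail=0; on 'd' 0 → fail=1;  out ∅∪∅=∅
  n6('bc'): parent n5 fail=0; on 'c' 0 → fail=10;  out ∅∪∅=∅
  n11('cb'): parent n10 fail=0; on 'b' 0 → fail=5;  out ∅∪∅=∅
  n15('bd'): parent n5 fail=0; on 'd' 0 → fail=1;  out ∅∪∅=∅
  n21('aa'): parent n19 fail=0; on 'a' 0 → fail=19;  out {6}∪{4}={4,6}
  n3('ddd'): parent n2 fail=1; on 'd' 1 → fail=2;  out ∅∪∅=∅
  n7('bcd'): parent n6 fail=10; on 'd' 10→0 → fail=1;  out ∅∪∅=∅
  n12('cbb'): parent n11 fail=5; on 'b' 5→0 → fail=5;  out ∅∪∅=∅
  n16('bdc'): parent n15 fail=1; on 'c' 1→0 → fail=10;  out ∅∪∅=∅
  n20('cba'): parent n11 fail=5; on 'a' 5→0 → fail=19;  out {5}∪{4}={4,5}
  n22('cbd'): parent n11 fail=5; on 'd' 5 → fail=15;  out {7}∪∅={7}
  n4('ddda'): parent n3 fail=2; on 'a' 2→1→0 → fail=19;  out {0}∪{4}={0,4}
  n8('bcdd'): parent n7 fail=1; on 'd' 1 → fail=2;  out ∅∪∅=∅
  n13('cbbe'): parent n12 fail=5; on 'e' 5→0 → fail=0;  out ∅∪∅=∅
  n17('bdcb'): parent n16 fail=10; on 'b' 10 → fail=11;  out ∅∪∅=∅
  n9('bcddd'): parent n8 fail=2; on 'd' 2 → fail=3;  out {1}∪∅={1}
  n14('cbbee'): parent n13 fail=0; on 'e' 0 → fail=0;  out {2}∪∅={2}
  n18('bdcbd'): parent n17 fail=11; on 'd' 11 → fail=22;  out {3}∪{7}={3,7}

Text stream:
[0] read 'd'  n0⇒n1
[1] read 'b'  n1⇒n5 ·f
[2] read 'c'  n5⇒n6
[3] read 'b'  n6⇒n11 ·f
[4] read 'b'  n11⇒n12
[5] read 'd'  n12⇒n15 ·f
[6] read 'd'  n15⇒n2 ·f
[7] read 'd'  n2⇒n3
[8] read 'a'  n3⇒n4  → match P0@[5:8],P4@[8:8]
[9] read 'c'  n4⇒n10 ·f
[10] read 'b'  n10⇒n11
[11] read 'd'  n11⇒n22  → match P7@[9:11]
[12] read 'a'  n22⇒n19 ·f  → match P4@[12:12]
[13] read 'c'  n19⇒n10 ·f
[14] read 'b'  n10⇒n11
[15] read 'd'  n11⇒n22  → match P7@[13:15]
[16] read 'd'  n22⇒n2 ·f
[17] read 'd'  n2⇒n3
[18] read 'a'  n3⇒n4  → match P0@[15:18],P4@[18:18]
[19] read 'c'  n4⇒n10 ·f
[20] read 'a'  n10⇒n19 ·f  → match P4@[20:20]
[21] read 'a'  n19⇒n21  → match P4@[21:21],P6@[20:21]
[22] read 'b'  n21⇒n5 ·f
[23] read 'd'  n5⇒n15
[24] read 'd'  n15⇒n2 ·f
[25] read 'd'  n2⇒n3
[26] read 'a'  n3⇒n4  → match P0@[23:26],P4@[26:26]
[27] read 'd'  n4⇒n1 ·f
[28] read 'b'  n1⇒n5 ·f
[29] read 'b'  n5⇒n5 ·f
[30] read 'c'  n5⇒n6
[31] read 'c'  n6⇒n10 ·f
[32] read 'b'  n10⇒n11

Result: [[8,0],[8,4],[11,7],[12,4],[15,7],[18,0],[18,4],[20,4],[21,4],[21,6],[26,0],[26,4]]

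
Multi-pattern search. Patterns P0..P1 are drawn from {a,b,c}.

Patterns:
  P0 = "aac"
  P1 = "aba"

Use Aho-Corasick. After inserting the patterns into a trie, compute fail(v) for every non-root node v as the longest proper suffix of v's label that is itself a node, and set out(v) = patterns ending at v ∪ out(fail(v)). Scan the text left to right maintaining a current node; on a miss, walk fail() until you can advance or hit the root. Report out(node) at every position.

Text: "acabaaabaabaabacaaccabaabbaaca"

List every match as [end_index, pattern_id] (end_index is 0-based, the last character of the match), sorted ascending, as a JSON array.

Build:
Trie (insert patterns):
  n0 'ε': a→1
  n1 'a': a→2 b→4
  n2 'aa': c→3
  n3 'aac': ·  ←P0
  n4 'ab': a→5
  n5 'aba': ·  ←P1

BFS fail/out derivation:
  fail(1) 'a': from fail(0)=0 chase 'a': 0 ⇒ 0;  out=∅∪out(0)=∅
  fail(2) 'aa': from fail(1)=0 chase 'a': 0 ⇒ 1;  out=∅∪out(1)=∅
  fail(4) 'ab': from fail(1)=0 chase 'b': 0 ⇒ 0;  out=∅∪out(0)=∅
  fail(3) 'aac': from fail(2)=1 chase 'c': 1→0 ⇒ 0;  out={0}∪out(0)={0}
  fail(5) 'aba': from fail(4)=0 chase 'a': 0 ⇒ 1;  out={1}∪out(1)={1}

Scan:
i=0 'a': node 0→1
i=1 'c': node 1→0 (via fail)
i=2 'a': node 0→1
i=3 'b': node 1→4
i=4 'a': node 4→5  ** P1@[2:4]
i=5 'a': node 5→2 (via fail)
i=6 'a': node 2→2 (via fail)
i=7 'b': node 2→4 (via fail)
i=8 'a': node 4→5  ** P1@[6:8]
i=9 'a': node 5→2 (via fail)
i=10 'b': node 2→4 (via fail)
i=11 'a': node 4→5  ** P1@[9:11]
i=12 'a': node 5→2 (via fail)
i=13 'b': node 2→4 (via fail)
i=14 'a': node 4→5  ** P1@[12:14]
i=15 'c': node 5→0 (via fail)
i=16 'a': node 0→1
i=17 'a': node 1→2
i=18 'c': node 2→3  ** P0@[16:18]
i=19 'c': node 3→0 (via fail)
i=20 'a': node 0→1
i=21 'b': node 1→4
i=22 'a': node 4→5  ** P1@[20:22]
i=23 'a': node 5→2 (via fail)
i=24 'b': node 2→4 (via fail)
i=25 'b': node 4→0 (via fail)
i=26 'a': node 0→1
i=27 'a': node 1→2
i=28 'c': node 2→3  ** P0@[26:28]
i=29 'a': node 3→1 (via fail)

Result: [[4,1],[8,1],[11,1],[14,1],[18,0],[22,1],[28,0]]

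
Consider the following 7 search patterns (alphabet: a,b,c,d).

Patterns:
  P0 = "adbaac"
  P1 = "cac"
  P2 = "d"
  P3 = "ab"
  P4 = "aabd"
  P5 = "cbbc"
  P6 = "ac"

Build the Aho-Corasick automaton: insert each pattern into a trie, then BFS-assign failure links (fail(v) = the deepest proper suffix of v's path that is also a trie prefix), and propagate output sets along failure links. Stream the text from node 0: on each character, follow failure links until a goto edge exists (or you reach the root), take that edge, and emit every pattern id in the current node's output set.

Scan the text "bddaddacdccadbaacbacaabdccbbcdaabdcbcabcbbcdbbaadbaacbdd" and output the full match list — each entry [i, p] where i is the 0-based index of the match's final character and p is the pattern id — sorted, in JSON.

Construct AC machine:
Trie nodes:
  0='ε' goto a→1 c→7 d→10
  1='a' goto a→12 b→11 c→18 d→2
  2='ad' goto b→3
  3='adb' goto a→4
  4='adba' goto a→5
  5='adbaa' goto c→6
  6='adbaac' goto ·  [P0 ends]
  7='c' goto a→8 b→15
  8='ca' goto c→9
  9='cac' goto ·  [P1 ends]
  10='d' goto ·  [P2 ends]
  11='ab' goto ·  [P3 ends]
  12='aa' goto b→13
  13='aab' goto d→14
  14='aabd' goto ·  [P4 ends]
  15='cb' goto b→16
  16='cbb' goto c→17
  17='cbbc' goto ·  [P5 ends]
  18='ac' goto ·  [P6 ends]

BFS fail/out derivation:
  fail(1) 'a': from fail(0)=0 chase 'a': 0 ⇒ 0;  out=∅∪out(0)=∅
  fail(7) 'c': from fail(0)=0 chase 'c': 0 ⇒ 0;  out=∅∪out(0)=∅
  fail(10) 'd': from fail(0)=0 chase 'd': 0 ⇒ 0;  out={2}∪out(0)={2}
  fail(2) 'ad': from fail(1)=0 chase 'd': 0 ⇒ 10;  out=∅∪out(10)={2}
  fail(8) 'ca': from fail(7)=0 chase 'a': 0 ⇒ 1;  out=∅∪out(1)=∅
  fail(11) 'ab': from fail(1)=0 chase 'b': 0 ⇒ 0;  out={3}∪out(0)={3}
  fail(12) 'aa': from fail(1)=0 chase 'a': 0 ⇒ 1;  out=∅∪out(1)=∅
  fail(15) 'cb': from fail(7)=0 chase 'b': 0 ⇒ 0;  out=∅∪out(0)=∅
  fail(18) 'ac': from fail(1)=0 chase 'c': 0 ⇒ 7;  out={6}∪out(7)={6}
  fail(3) 'adb': from fail(2)=10 chase 'b': 10→0 ⇒ 0;  out=∅∪out(0)=∅
  fail(9) 'cac': from fail(8)=1 chase 'c': 1 ⇒ 18;  out={1}∪out(18)={1,6}
  fail(13) 'aab': from fail(12)=1 chase 'b': 1 ⇒ 11;  out=∅∪out(11)={3}
  fail(16) 'cbb': from fail(15)=0 chase 'b': 0 ⇒ 0;  out=∅∪out(0)=∅
  fail(4) 'adba': from fail(3)=0 chase 'a': 0 ⇒ 1;  out=∅∪out(1)=∅
  fail(14) 'aabd': from fail(13)=11 chase 'd': 11→0 ⇒ 10;  out={4}∪out(10)={2,4}
  fail(17) 'cbbc': from fail(16)=0 chase 'c': 0 ⇒ 7;  out={5}∪out(7)={5}
  fail(5) 'adbaa': from fail(4)=1 chase 'a': 1 ⇒ 12;  out=∅∪out(12)=∅
  fail(6) 'adbaac': from fail(5)=12 chase 'c': 12→1 ⇒ 18;  out={0}∪out(18)={0,6}

Run:
pos 0 'b': at 0
pos 1 'd': at 10  emit P2@[1:1]
pos 2 'd': at 10 (fail-walked)  emit P2@[2:2]
pos 3 'a': at 1 (fail-walked)
pos 4 'd': at 2  emit P2@[4:4]
pos 5 'd': at 10 (fail-walked)  emit P2@[5:5]
pos 6 'a': at 1 (fail-walked)
pos 7 'c': at 18  emit P6@[6:7]
pos 8 'd': at 10 (fail-walked)  emit P2@[8:8]
pos 9 'c': at 7 (fail-walked)
pos 10 'c': at 7 (fail-walked)
pos 11 'a': at 8
pos 12 'd': at 2 (fail-walked)  emit P2@[12:12]
pos 13 'b': at 3
pos 14 'a': at 4
pos 15 'a': at 5
pos 16 'c': at 6  emit P0@[11:16],P6@[15:16]
pos 17 'b': at 15 (fail-walked)
pos 18 'a': at 1 (fail-walked)
pos 19 'c': at 18  emit P6@[18:19]
pos 20 'a': at 8 (fail-walked)
pos 21 'a': at 12 (fail-walked)
pos 22 'b': at 13  emit P3@[21:22]
pos 23 'd': at 14  emit P2@[23:23],P4@[20:23]
pos 24 'c': at 7 (fail-walked)
pos 25 'c': at 7 (fail-walked)
pos 26 'b': at 15
pos 27 'b': at 16
pos 28 'c': at 17  emit P5@[25:28]
pos 29 'd': at 10 (fail-walked)  emit P2@[29:29]
pos 30 'a': at 1 (fail-walked)
pos 31 'a': at 12
pos 32 'b': at 13  emit P3@[31:32]
pos 33 'd': at 14  emit P2@[33:33],P4@[30:33]
pos 34 'c': at 7 (fail-walked)
pos 35 'b': at 15
pos 36 'c': at 7 (fail-walked)
pos 37 'a': at 8
pos 38 'b': at 11 (fail-walked)  emit P3@[37:38]
pos 39 'c': at 7 (fail-walked)
pos 40 'b': at 15
pos 41 'b': at 16
pos 42 'c': at 17  emit P5@[39:42]
pos 43 'd': at 10 (fail-walked)  emit P2@[43:43]
pos 44 'b': at 0 (fail-walked)
pos 45 'b': at 0
pos 46 'a': at 1
pos 47 'a': at 12
pos 48 'd': at 2 (fail-walked)  emit P2@[48:48]
pos 49 'b': at 3
pos 50 'a': at 4
pos 51 'a': at 5
pos 52 'c': at 6  emit P0@[47:52],P6@[51:52]
pos 53 'b': at 15 (fail-walked)
pos 54 'd': at 10 (fail-walked)  emit P2@[54:54]
pos 55 'd': at 10 (fail-walked)  emit P2@[55:55]

Matches: [[1,2],[2,2],[4,2],[5,2],[7,6],[8,2],[12,2],[16,0],[16,6],[19,6],[22,3],[23,2],[23,4],[28,5],[29,2],[32,3],[33,2],[33,4],[38,3],[42,5],[43,2],[48,2],[52,0],[52,6],[54,2],[55,2]]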